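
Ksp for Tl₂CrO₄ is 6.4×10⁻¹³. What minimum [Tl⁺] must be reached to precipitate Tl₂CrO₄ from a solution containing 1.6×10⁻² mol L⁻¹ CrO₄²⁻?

6.3×10⁻⁶ M

A salt starts to precipitate once the ion product Q reaches its Ksp.
Tl₂CrO₄(s) ⇌ 2 Tl⁺(aq) + CrO₄²⁻(aq)
Ksp = [Tl⁺]^2[CrO₄²⁻] = [Tl⁺]^2(1.6×10⁻²)
[Tl⁺]^2 = 6.4×10⁻¹³ / (1.6×10⁻²) = 4.0×10⁻¹¹
[Tl⁺] = 6.3×10⁻⁶ mol L⁻¹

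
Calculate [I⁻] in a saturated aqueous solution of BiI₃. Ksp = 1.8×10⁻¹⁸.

4.8×10⁻⁵ M

BiI₃(s) ⇌ Bi³⁺(aq) + 3 I⁻(aq)
With molar solubility s: [Bi³⁺] = s, [I⁻] = 3s.
Ksp = [Bi³⁺][I⁻]^3 = s · (3s)^3 = 27s^4 = 1.8×10⁻¹⁸
s = 1.6×10⁻⁵ mol/L
[I⁻] = 3s = 4.8×10⁻⁵ mol/L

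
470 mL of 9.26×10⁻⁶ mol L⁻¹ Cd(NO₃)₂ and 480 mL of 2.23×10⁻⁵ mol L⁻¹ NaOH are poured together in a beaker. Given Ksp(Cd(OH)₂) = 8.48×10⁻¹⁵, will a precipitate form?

The combined volume is 950 mL.
[Cd²⁺] = (9.26×10⁻⁶)(470)/950 = 4.58×10⁻⁶ mol L⁻¹
[OH⁻] = (2.23×10⁻⁵)(480)/950 = 1.13×10⁻⁵ mol L⁻¹
Q = [Cd²⁺][OH⁻]^2 = 5.82×10⁻¹⁶
Since Q (5.82×10⁻¹⁶) is less than Ksp (8.48×10⁻¹⁵), no Cd(OH)₂ precipitates.

No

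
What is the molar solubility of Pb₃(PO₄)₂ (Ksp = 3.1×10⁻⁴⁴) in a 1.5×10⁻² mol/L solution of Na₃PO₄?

Pb₃(PO₄)₂(s) ⇌ 3 Pb²⁺(aq) + 2 PO₄³⁻(aq)
Let s be the solubility of Pb₃(PO₄)₂ here. The common ion gives [PO₄³⁻] ≈ 1.5×10⁻² mol/L, and [Pb²⁺] = 3s.
Ksp = [Pb²⁺]^3[PO₄³⁻]^2 = (3s)^3(1.5×10⁻²)^2
(3s)^3 = 3.1×10⁻⁴⁴ / (1.5×10⁻²)^2 = 1.4×10⁻⁴⁰
s = 1.7×10⁻¹⁴ mol/L

1.7×10⁻¹⁴ M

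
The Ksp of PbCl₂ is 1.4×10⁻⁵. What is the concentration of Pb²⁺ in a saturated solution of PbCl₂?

1.5×10⁻² M

PbCl₂(s) ⇌ Pb²⁺(aq) + 2 Cl⁻(aq)
Let s be the molar solubility. Then [Pb²⁺] = s and [Cl⁻] = 2s.
Ksp = [Pb²⁺][Cl⁻]^2 = s · (2s)^2 = 4s^3 = 1.4×10⁻⁵
s = 1.5×10⁻² mol/L
[Pb²⁺] = s = 1.5×10⁻² mol/L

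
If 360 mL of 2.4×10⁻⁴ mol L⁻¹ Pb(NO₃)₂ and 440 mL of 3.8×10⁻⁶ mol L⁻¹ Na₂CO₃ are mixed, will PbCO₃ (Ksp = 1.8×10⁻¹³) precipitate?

After mixing, V = 360 mL + 440 mL = 800 mL.
[Pb²⁺] = (2.4×10⁻⁴)(360)/800 = 1.1×10⁻⁴ mol L⁻¹
[CO₃²⁻] = (3.8×10⁻⁶)(440)/800 = 2.1×10⁻⁶ mol L⁻¹
Q = [Pb²⁺][CO₃²⁻] = 2.3×10⁻¹⁰
Q = 2.3×10⁻¹⁰ > Ksp = 1.8×10⁻¹³, so the solution is supersaturated and PbCO₃ precipitates.

Yes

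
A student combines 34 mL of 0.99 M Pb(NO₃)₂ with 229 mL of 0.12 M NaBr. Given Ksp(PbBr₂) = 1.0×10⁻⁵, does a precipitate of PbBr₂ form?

Yes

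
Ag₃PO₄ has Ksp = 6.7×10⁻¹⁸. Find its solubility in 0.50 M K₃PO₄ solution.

7.9×10⁻⁷ M

Ag₃PO₄(s) ⇌ 3 Ag⁺(aq) + PO₄³⁻(aq)
PO₄³⁻ is already present at 0.50 M. If s mol/L of Ag₃PO₄ dissolves, [Ag⁺] = 3s while [PO₄³⁻] ≈ 0.50 M.
Ksp = [Ag⁺]^3[PO₄³⁻] = (3s)^3(0.50)
(3s)^3 = 6.7×10⁻¹⁸ / (0.50) = 1.3×10⁻¹⁷
s = 7.9×10⁻⁷ M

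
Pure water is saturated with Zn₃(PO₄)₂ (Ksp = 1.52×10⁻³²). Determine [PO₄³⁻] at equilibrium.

3.39×10⁻⁷ M

Zn₃(PO₄)₂(s) ⇌ 3 Zn²⁺(aq) + 2 PO₄³⁻(aq)
Let s be the molar solubility. Then [Zn²⁺] = 3s and [PO₄³⁻] = 2s.
Ksp = [Zn²⁺]^3[PO₄³⁻]^2 = (3s)^3 · (2s)^2 = 108s^5 = 1.52×10⁻³²
s = 1.70×10⁻⁷ mol L⁻¹
[PO₄³⁻] = 2s = 3.39×10⁻⁷ mol L⁻¹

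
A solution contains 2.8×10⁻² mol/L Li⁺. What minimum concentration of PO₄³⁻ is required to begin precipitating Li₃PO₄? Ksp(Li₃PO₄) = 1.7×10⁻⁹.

Each salt precipitates once Q = Ksp for that salt.
Li₃PO₄(s) ⇌ 3 Li⁺(aq) + PO₄³⁻(aq)
Ksp = [Li⁺]^3[PO₄³⁻] = [PO₄³⁻](2.8×10⁻²)^3
[PO₄³⁻] = 1.7×10⁻⁹ / (2.8×10⁻²)^3 = 7.7×10⁻⁵
[PO₄³⁻] = 7.7×10⁻⁵ mol/L

7.7×10⁻⁵ M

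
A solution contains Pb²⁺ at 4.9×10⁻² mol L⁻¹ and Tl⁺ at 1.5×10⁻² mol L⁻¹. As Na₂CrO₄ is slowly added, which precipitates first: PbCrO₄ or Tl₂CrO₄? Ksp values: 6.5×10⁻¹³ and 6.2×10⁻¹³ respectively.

The threshold for precipitation is Q = Ksp.
For PbCrO₄: [CrO₄²⁻] = (Ksp/[Pb²⁺]) = 1.3×10⁻¹¹ mol L⁻¹
For Tl₂CrO₄: [CrO₄²⁻] = (Ksp/[Tl⁺]^2) = 2.8×10⁻⁹ mol L⁻¹
Since PbCrO₄ needs less CrO₄²⁻ to reach saturation, it precipitates first.

PbCrO₄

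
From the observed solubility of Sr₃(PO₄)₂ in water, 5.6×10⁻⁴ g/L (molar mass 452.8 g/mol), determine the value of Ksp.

Molar solubility s = (5.6×10⁻⁴ g/L) / (452.8 g/mol) = 1.237×10⁻⁶ mol/L
Sr₃(PO₄)₂(s) ⇌ 3 Sr²⁺(aq) + 2 PO₄³⁻(aq)
For each mole of Sr₃(PO₄)₂ that dissolves per liter, [Sr²⁺] = 3s and [PO₄³⁻] = 2s; let s denote this solubility.
Ksp = [Sr²⁺]^3[PO₄³⁻]^2 = (3s)^3 · (2s)^2 = 108s^5
Ksp = 108 × (1.237×10⁻⁶)^5 = 3.1×10⁻²⁸

Ksp = 3.1×10⁻²⁸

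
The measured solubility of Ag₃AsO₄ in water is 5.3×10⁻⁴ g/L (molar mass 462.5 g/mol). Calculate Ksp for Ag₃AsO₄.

s = (5.3×10⁻⁴ g L⁻¹)/(462.5 g mol⁻¹) = 1.146×10⁻⁶ M
Ag₃AsO₄(s) ⇌ 3 Ag⁺(aq) + AsO₄³⁻(aq)
For each mole of Ag₃AsO₄ that dissolves per liter, [Ag⁺] = 3s and [AsO₄³⁻] = s; let s denote this solubility.
Ksp = [Ag⁺]^3[AsO₄³⁻] = (3s)^3 · s = 27s^4
Ksp = 27 × (1.146×10⁻⁶)^4 = 4.7×10⁻²³

Ksp = 4.7×10⁻²³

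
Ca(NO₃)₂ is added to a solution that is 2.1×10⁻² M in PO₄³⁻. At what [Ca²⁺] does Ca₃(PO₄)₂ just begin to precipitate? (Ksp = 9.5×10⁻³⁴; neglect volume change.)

1.3×10⁻¹⁰ M

Precipitation begins when Q = Ksp.
Ca₃(PO₄)₂(s) ⇌ 3 Ca²⁺(aq) + 2 PO₄³⁻(aq)
Ksp = [Ca²⁺]^3[PO₄³⁻]^2 = [Ca²⁺]^3(2.1×10⁻²)^2
[Ca²⁺]^3 = 9.5×10⁻³⁴ / (2.1×10⁻²)^2 = 2.2×10⁻³⁰
[Ca²⁺] = 1.3×10⁻¹⁰ M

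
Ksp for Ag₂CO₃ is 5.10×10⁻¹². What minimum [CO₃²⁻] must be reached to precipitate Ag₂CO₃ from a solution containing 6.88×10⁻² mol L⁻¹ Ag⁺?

1.08×10⁻⁹ M

A salt starts to precipitate once the ion product Q reaches its Ksp.
Ag₂CO₃(s) ⇌ 2 Ag⁺(aq) + CO₃²⁻(aq)
Ksp = [Ag⁺]^2[CO₃²⁻] = [CO₃²⁻](6.88×10⁻²)^2
[CO₃²⁻] = 5.10×10⁻¹² / (6.88×10⁻²)^2 = 1.08×10⁻⁹
[CO₃²⁻] = 1.08×10⁻⁹ mol L⁻¹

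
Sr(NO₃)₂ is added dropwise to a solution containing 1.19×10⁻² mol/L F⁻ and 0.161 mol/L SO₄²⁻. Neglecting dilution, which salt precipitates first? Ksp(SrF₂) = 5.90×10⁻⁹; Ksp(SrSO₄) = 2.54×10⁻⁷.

SrSO₄

A salt starts to precipitate once the ion product Q reaches its Ksp.
For SrF₂: [Sr²⁺] = (Ksp/[F⁻]^2) = 4.17×10⁻⁵ mol/L
For SrSO₄: [Sr²⁺] = (Ksp/[SO₄²⁻]) = 1.58×10⁻⁶ mol/L
The smaller threshold [Sr²⁺] is reached first, so SrSO₄ precipitates first.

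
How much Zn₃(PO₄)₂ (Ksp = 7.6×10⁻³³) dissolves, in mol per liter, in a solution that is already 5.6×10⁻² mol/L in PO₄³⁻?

4.5×10⁻¹¹ M

Zn₃(PO₄)₂(s) ⇌ 3 Zn²⁺(aq) + 2 PO₄³⁻(aq)
With PO₄³⁻ already at 5.6×10⁻² mol/L and s small, take [PO₄³⁻] ≈ 5.6×10⁻² mol/L and [Zn²⁺] = 3s.
Ksp = [Zn²⁺]^3[PO₄³⁻]^2 = (3s)^3(5.6×10⁻²)^2
(3s)^3 = 7.6×10⁻³³ / (5.6×10⁻²)^2 = 2.4×10⁻³⁰
s = 4.5×10⁻¹¹ mol/L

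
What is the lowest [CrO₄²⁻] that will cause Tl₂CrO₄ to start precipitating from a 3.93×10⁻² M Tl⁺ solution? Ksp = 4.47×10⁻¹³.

Precipitation of each salt begins when its ion product equals Ksp.
Tl₂CrO₄(s) ⇌ 2 Tl⁺(aq) + CrO₄²⁻(aq)
Ksp = [Tl⁺]^2[CrO₄²⁻] = [CrO₄²⁻](3.93×10⁻²)^2
[CrO₄²⁻] = 4.47×10⁻¹³ / (3.93×10⁻²)^2 = 2.89×10⁻¹⁰
[CrO₄²⁻] = 2.89×10⁻¹⁰ M

2.89×10⁻¹⁰ M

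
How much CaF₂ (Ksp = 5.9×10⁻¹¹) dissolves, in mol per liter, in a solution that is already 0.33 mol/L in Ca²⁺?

6.7×10⁻⁶ M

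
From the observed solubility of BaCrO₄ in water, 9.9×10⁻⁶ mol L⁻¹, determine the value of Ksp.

Ksp = 9.8×10⁻¹¹

BaCrO₄(s) ⇌ Ba²⁺(aq) + CrO₄²⁻(aq)
Let s be the molar solubility. Then [Ba²⁺] = s and [CrO₄²⁻] = s.
Ksp = [Ba²⁺][CrO₄²⁻] = s · s = s^2
Ksp = (9.9×10⁻⁶)^2 = 9.8×10⁻¹¹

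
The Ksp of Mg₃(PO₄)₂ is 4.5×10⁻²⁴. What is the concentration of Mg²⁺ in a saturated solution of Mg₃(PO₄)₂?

2.5×10⁻⁵ M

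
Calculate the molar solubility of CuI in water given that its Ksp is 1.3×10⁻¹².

1.1×10⁻⁶ M

CuI(s) ⇌ Cu⁺(aq) + I⁻(aq)
Let s be the molar solubility. Then [Cu⁺] = s and [I⁻] = s.
Ksp = [Cu⁺][I⁻] = s · s = s^2
s^2 = 1.3×10⁻¹²
s = 1.1×10⁻⁶ mol/L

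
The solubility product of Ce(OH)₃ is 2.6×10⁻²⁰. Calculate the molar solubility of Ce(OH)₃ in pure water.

5.6×10⁻⁶ M

Ce(OH)₃(s) ⇌ Ce³⁺(aq) + 3 OH⁻(aq)
With molar solubility s: [Ce³⁺] = s, [OH⁻] = 3s.
Ksp = [Ce³⁺][OH⁻]^3 = s · (3s)^3 = 27s^4
27s^4 = 2.6×10⁻²⁰  ⇒  s^4 = 9.6×10⁻²²
s = (9.6×10⁻²²)^(1/4) = 5.6×10⁻⁶ mol L⁻¹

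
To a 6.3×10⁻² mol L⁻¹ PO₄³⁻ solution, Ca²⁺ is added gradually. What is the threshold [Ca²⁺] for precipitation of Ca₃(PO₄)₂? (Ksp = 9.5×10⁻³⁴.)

Precipitation of each salt begins when its ion product equals Ksp.
Ca₃(PO₄)₂(s) ⇌ 3 Ca²⁺(aq) + 2 PO₄³⁻(aq)
Ksp = [Ca²⁺]^3[PO₄³⁻]^2 = [Ca²⁺]^3(6.3×10⁻²)^2
[Ca²⁺]^3 = 9.5×10⁻³⁴ / (6.3×10⁻²)^2 = 2.4×10⁻³¹
[Ca²⁺] = 6.2×10⁻¹¹ mol L⁻¹

6.2×10⁻¹¹ M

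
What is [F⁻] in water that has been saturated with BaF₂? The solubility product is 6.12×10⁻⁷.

1.07×10⁻² M

BaF₂(s) ⇌ Ba²⁺(aq) + 2 F⁻(aq)
For each mole of BaF₂ that dissolves per liter, [Ba²⁺] = s and [F⁻] = 2s; let s denote this solubility.
Ksp = [Ba²⁺][F⁻]^2 = s · (2s)^2 = 4s^3 = 6.12×10⁻⁷
s = 5.35×10⁻³ M
[F⁻] = 2s = 1.07×10⁻² M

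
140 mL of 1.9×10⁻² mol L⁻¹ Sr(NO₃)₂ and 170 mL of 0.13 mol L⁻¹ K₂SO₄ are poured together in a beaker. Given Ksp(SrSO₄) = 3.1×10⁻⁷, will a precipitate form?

Total volume after mixing = 140 + 170 = 310 mL.
[Sr²⁺] = (1.9×10⁻²)(140)/310 = 8.6×10⁻³ mol L⁻¹
[SO₄²⁻] = (0.13)(170)/310 = 7.1×10⁻² mol L⁻¹
Q = [Sr²⁺][SO₄²⁻] = 6.1×10⁻⁴
Since Q (6.1×10⁻⁴) exceeds Ksp (3.1×10⁻⁷), SrSO₄ will precipitate.

Yes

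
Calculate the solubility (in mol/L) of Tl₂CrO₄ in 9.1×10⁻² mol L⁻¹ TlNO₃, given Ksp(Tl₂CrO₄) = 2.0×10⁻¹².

Tl₂CrO₄(s) ⇌ 2 Tl⁺(aq) + CrO₄²⁻(aq)
The solution already contains Tl⁺ at 9.1×10⁻² mol L⁻¹. Let s be the molar solubility of Tl₂CrO₄.
[Tl⁺] ≈ 9.1×10⁻² mol L⁻¹ (common ion dominates); [CrO₄²⁻] = s.
Ksp = [Tl⁺]^2[CrO₄²⁻] = (9.1×10⁻²)^2s
s = 2.0×10⁻¹² / (9.1×10⁻²)^2 = 2.4×10⁻¹⁰
s = 2.4×10⁻¹⁰ mol L⁻¹

2.4×10⁻¹⁰ M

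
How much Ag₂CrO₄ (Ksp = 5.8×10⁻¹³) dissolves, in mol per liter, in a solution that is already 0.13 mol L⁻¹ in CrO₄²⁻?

Ag₂CrO₄(s) ⇌ 2 Ag⁺(aq) + CrO₄²⁻(aq)
CrO₄²⁻ is already present at 0.13 mol L⁻¹. If s mol/L of Ag₂CrO₄ dissolves, [Ag⁺] = 2s while [CrO₄²⁻] ≈ 0.13 mol L⁻¹.
Ksp = [Ag⁺]^2[CrO₄²⁻] = (2s)^2(0.13)
(2s)^2 = 5.8×10⁻¹³ / (0.13) = 4.5×10⁻¹²
s = 1.1×10⁻⁶ mol L⁻¹

1.1×10⁻⁶ M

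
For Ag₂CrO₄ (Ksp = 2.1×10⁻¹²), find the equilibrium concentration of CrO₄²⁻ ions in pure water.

Ag₂CrO₄(s) ⇌ 2 Ag⁺(aq) + CrO₄²⁻(aq)
With molar solubility s: [Ag⁺] = 2s, [CrO₄²⁻] = s.
Ksp = [Ag⁺]^2[CrO₄²⁻] = (2s)^2 · s = 4s^3 = 2.1×10⁻¹²
s = 8.1×10⁻⁵ mol/L
[CrO₄²⁻] = s = 8.1×10⁻⁵ mol/L

8.1×10⁻⁵ M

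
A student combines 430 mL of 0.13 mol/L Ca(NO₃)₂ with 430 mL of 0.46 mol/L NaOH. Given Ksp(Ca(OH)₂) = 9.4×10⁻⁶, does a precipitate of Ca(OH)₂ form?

After mixing, V = 430 mL + 430 mL = 860 mL.
[Ca²⁺] = (0.13)(430)/860 = 6.5×10⁻² mol/L
[OH⁻] = (0.46)(430)/860 = 0.23 mol/L
Q = [Ca²⁺][OH⁻]^2 = 3.4×10⁻³
Q = 3.4×10⁻³ > Ksp = 9.4×10⁻⁶, so the solution is supersaturated and Ca(OH)₂ precipitates.

Yes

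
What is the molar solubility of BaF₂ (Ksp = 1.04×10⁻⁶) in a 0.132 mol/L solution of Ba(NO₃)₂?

BaF₂(s) ⇌ Ba²⁺(aq) + 2 F⁻(aq)
Let s be the solubility of BaF₂ here. The common ion gives [Ba²⁺] ≈ 0.132 mol/L, and [F⁻] = 2s.
Ksp = [Ba²⁺][F⁻]^2 = (0.132)(2s)^2
(2s)^2 = 1.04×10⁻⁶ / (0.132) = 7.88×10⁻⁶
s = 1.40×10⁻³ mol/L

1.40×10⁻³ M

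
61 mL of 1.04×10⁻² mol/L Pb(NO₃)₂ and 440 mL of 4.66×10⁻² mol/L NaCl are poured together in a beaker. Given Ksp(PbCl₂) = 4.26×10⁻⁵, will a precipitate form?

After mixing, V = 61 mL + 440 mL = 501 mL.
[Pb²⁺] = (1.04×10⁻²)(61)/501 = 1.27×10⁻³ mol/L
[Cl⁻] = (4.66×10⁻²)(440)/501 = 4.09×10⁻² mol/L
Q = [Pb²⁺][Cl⁻]^2 = 2.12×10⁻⁶
Q < Ksp (2.12×10⁻⁶ vs 4.26×10⁻⁵); the solution remains unsaturated and no precipitate forms.

No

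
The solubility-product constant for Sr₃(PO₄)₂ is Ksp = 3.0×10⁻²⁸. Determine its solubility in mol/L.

Sr₃(PO₄)₂(s) ⇌ 3 Sr²⁺(aq) + 2 PO₄³⁻(aq)
Call the molar solubility s, so that [Sr²⁺] = 3s and [PO₄³⁻] = 2s.
Ksp = [Sr²⁺]^3[PO₄³⁻]^2 = (3s)^3 · (2s)^2 = 108s^5
108s^5 = 3.0×10⁻²⁸  ⇒  s^5 = 2.8×10⁻³⁰
s = 1.2×10⁻⁶ mol/L

1.2×10⁻⁶ M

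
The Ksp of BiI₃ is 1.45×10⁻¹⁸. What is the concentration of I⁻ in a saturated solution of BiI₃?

4.57×10⁻⁵ M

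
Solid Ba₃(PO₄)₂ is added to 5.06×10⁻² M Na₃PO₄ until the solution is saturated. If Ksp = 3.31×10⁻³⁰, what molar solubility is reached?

Ba₃(PO₄)₂(s) ⇌ 3 Ba²⁺(aq) + 2 PO₄³⁻(aq)
PO₄³⁻ is already present at 5.06×10⁻² M. If s mol/L of Ba₃(PO₄)₂ dissolves, [Ba²⁺] = 3s while [PO₄³⁻] ≈ 5.06×10⁻² M.
Ksp = [Ba²⁺]^3[PO₄³⁻]^2 = (3s)^3(5.06×10⁻²)^2
(3s)^3 = 3.31×10⁻³⁰ / (5.06×10⁻²)^2 = 1.29×10⁻²⁷
s = 3.63×10⁻¹⁰ M

3.63×10⁻¹⁰ M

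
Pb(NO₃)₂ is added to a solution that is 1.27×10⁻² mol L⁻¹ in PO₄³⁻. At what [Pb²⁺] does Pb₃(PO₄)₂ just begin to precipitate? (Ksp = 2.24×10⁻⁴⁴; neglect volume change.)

Precipitation begins when Q = Ksp.
Pb₃(PO₄)₂(s) ⇌ 3 Pb²⁺(aq) + 2 PO₄³⁻(aq)
Ksp = [Pb²⁺]^3[PO₄³⁻]^2 = [Pb²⁺]^3(1.27×10⁻²)^2
[Pb²⁺]^3 = 2.24×10⁻⁴⁴ / (1.27×10⁻²)^2 = 1.39×10⁻⁴⁰
[Pb²⁺] = 5.18×10⁻¹⁴ mol L⁻¹

5.18×10⁻¹⁴ M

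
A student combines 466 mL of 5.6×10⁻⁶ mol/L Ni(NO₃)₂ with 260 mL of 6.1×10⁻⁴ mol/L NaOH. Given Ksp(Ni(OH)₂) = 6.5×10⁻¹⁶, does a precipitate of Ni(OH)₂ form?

Yes

The combined volume is 726 mL.
[Ni²⁺] = (5.6×10⁻⁶)(466)/726 = 3.6×10⁻⁶ mol/L
[OH⁻] = (6.1×10⁻⁴)(260)/726 = 2.2×10⁻⁴ mol/L
Q = [Ni²⁺][OH⁻]^2 = 1.7×10⁻¹³
Q = 1.7×10⁻¹³ > Ksp = 6.5×10⁻¹⁶, so the solution is supersaturated and Ni(OH)₂ precipitates.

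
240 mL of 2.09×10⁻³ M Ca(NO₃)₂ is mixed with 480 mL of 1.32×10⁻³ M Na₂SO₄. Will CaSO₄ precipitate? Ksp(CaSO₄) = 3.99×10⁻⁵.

No

After mixing, V = 240 mL + 480 mL = 720 mL.
[Ca²⁺] = (2.09×10⁻³)(240)/720 = 6.97×10⁻⁴ M
[SO₄²⁻] = (1.32×10⁻³)(480)/720 = 8.80×10⁻⁴ M
Q = [Ca²⁺][SO₄²⁻] = 6.13×10⁻⁷
Q < Ksp (6.13×10⁻⁷ vs 3.99×10⁻⁵); the solution remains unsaturated and no precipitate forms.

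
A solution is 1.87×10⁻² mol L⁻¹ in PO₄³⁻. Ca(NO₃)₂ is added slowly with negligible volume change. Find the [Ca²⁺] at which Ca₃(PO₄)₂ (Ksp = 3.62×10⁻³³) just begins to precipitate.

2.18×10⁻¹⁰ M

A salt starts to precipitate once the ion product Q reaches its Ksp.
Ca₃(PO₄)₂(s) ⇌ 3 Ca²⁺(aq) + 2 PO₄³⁻(aq)
Ksp = [Ca²⁺]^3[PO₄³⁻]^2 = [Ca²⁺]^3(1.87×10⁻²)^2
[Ca²⁺]^3 = 3.62×10⁻³³ / (1.87×10⁻²)^2 = 1.04×10⁻²⁹
[Ca²⁺] = 2.18×10⁻¹⁰ mol L⁻¹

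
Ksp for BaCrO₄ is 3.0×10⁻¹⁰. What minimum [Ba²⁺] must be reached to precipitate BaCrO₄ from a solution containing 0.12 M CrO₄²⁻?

Precipitation begins when Q = Ksp.
BaCrO₄(s) ⇌ Ba²⁺(aq) + CrO₄²⁻(aq)
Ksp = [Ba²⁺][CrO₄²⁻] = [Ba²⁺](0.12)
[Ba²⁺] = 3.0×10⁻¹⁰ / (0.12) = 2.5×10⁻⁹
[Ba²⁺] = 2.5×10⁻⁹ M

2.5×10⁻⁹ M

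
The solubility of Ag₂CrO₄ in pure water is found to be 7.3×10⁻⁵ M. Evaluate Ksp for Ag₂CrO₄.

Ksp = 1.6×10⁻¹²

Ag₂CrO₄(s) ⇌ 2 Ag⁺(aq) + CrO₄²⁻(aq)
For each mole of Ag₂CrO₄ that dissolves per liter, [Ag⁺] = 2s and [CrO₄²⁻] = s; let s denote this solubility.
Ksp = [Ag⁺]^2[CrO₄²⁻] = (2s)^2 · s = 4s^3
Ksp = 4 × (7.3×10⁻⁵)^3 = 1.6×10⁻¹²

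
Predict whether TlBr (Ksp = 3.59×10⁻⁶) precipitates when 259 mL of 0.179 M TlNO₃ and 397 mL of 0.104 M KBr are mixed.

Yes

The combined volume is 656 mL.
[Tl⁺] = (0.179)(259)/656 = 7.07×10⁻² M
[Br⁻] = (0.104)(397)/656 = 6.29×10⁻² M
Q = [Tl⁺][Br⁻] = 4.45×10⁻³
Q = 4.45×10⁻³ > Ksp = 3.59×10⁻⁶, so the solution is supersaturated and TlBr precipitates.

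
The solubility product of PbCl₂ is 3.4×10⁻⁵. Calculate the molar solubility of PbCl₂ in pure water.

PbCl₂(s) ⇌ Pb²⁺(aq) + 2 Cl⁻(aq)
With molar solubility s: [Pb²⁺] = s, [Cl⁻] = 2s.
Ksp = [Pb²⁺][Cl⁻]^2 = s · (2s)^2 = 4s^3
4s^3 = 3.4×10⁻⁵  ⇒  s^3 = 8.5×10⁻⁶
s = (8.5×10⁻⁶)^(1/3) = 2.0×10⁻² mol L⁻¹

2.0×10⁻² M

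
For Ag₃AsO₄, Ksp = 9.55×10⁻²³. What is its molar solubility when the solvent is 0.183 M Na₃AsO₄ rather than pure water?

Ag₃AsO₄(s) ⇌ 3 Ag⁺(aq) + AsO₄³⁻(aq)
Let s be the solubility of Ag₃AsO₄ here. The common ion gives [AsO₄³⁻] ≈ 0.183 M, and [Ag⁺] = 3s.
Ksp = [Ag⁺]^3[AsO₄³⁻] = (3s)^3(0.183)
(3s)^3 = 9.55×10⁻²³ / (0.183) = 5.22×10⁻²²
s = 2.68×10⁻⁸ M

2.68×10⁻⁸ M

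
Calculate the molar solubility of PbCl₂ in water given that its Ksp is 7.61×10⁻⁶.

1.24×10⁻² M

PbCl₂(s) ⇌ Pb²⁺(aq) + 2 Cl⁻(aq)
With molar solubility s: [Pb²⁺] = s, [Cl⁻] = 2s.
Ksp = [Pb²⁺][Cl⁻]^2 = s · (2s)^2 = 4s^3
4s^3 = 7.61×10⁻⁶  ⇒  s^3 = 1.90×10⁻⁶
s = 1.24×10⁻² M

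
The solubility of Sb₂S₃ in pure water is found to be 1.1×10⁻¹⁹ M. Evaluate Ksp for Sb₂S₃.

Ksp = 1.7×10⁻⁹³

Sb₂S₃(s) ⇌ 2 Sb³⁺(aq) + 3 S²⁻(aq)
Call the molar solubility s, so that [Sb³⁺] = 2s and [S²⁻] = 3s.
Ksp = [Sb³⁺]^2[S²⁻]^3 = (2s)^2 · (3s)^3 = 108s^5
Ksp = 108 × (1.1×10⁻¹⁹)^5 = 1.7×10⁻⁹³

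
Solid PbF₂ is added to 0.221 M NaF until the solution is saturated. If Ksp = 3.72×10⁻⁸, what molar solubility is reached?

7.62×10⁻⁷ M

PbF₂(s) ⇌ Pb²⁺(aq) + 2 F⁻(aq)
Let s be the solubility of PbF₂ here. The common ion gives [F⁻] ≈ 0.221 M, and [Pb²⁺] = s.
Ksp = [Pb²⁺][F⁻]^2 = s(0.221)^2
s = 3.72×10⁻⁸ / (0.221)^2 = 7.62×10⁻⁷
s = 7.62×10⁻⁷ M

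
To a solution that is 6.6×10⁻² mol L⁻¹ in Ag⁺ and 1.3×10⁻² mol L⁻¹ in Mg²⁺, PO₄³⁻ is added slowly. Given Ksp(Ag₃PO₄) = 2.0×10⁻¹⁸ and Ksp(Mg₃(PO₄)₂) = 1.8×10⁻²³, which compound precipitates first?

Ag₃PO₄

The threshold for precipitation is Q = Ksp.
For Ag₃PO₄: [PO₄³⁻] = (Ksp/[Ag⁺]^3) = 7.0×10⁻¹⁵ mol L⁻¹
For Mg₃(PO₄)₂: [PO₄³⁻] = (Ksp/[Mg²⁺]^3)^(1/2) = 2.9×10⁻⁹ mol L⁻¹
Ag₃PO₄ requires the lower [PO₄³⁻], so it precipitates first.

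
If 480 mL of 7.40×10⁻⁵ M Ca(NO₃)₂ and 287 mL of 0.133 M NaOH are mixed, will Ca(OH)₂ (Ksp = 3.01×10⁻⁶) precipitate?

After mixing, V = 480 mL + 287 mL = 767 mL.
[Ca²⁺] = (7.40×10⁻⁵)(480)/767 = 4.63×10⁻⁵ M
[OH⁻] = (0.133)(287)/767 = 4.98×10⁻² M
Q = [Ca²⁺][OH⁻]^2 = 1.15×10⁻⁷
Q < Ksp (1.15×10⁻⁷ vs 3.01×10⁻⁶); the solution remains unsaturated and no precipitate forms.

No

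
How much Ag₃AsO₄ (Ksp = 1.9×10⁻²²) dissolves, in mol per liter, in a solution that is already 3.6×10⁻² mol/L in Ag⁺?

Ag₃AsO₄(s) ⇌ 3 Ag⁺(aq) + AsO₄³⁻(aq)
With Ag⁺ already at 3.6×10⁻² mol/L and s small, take [Ag⁺] ≈ 3.6×10⁻² mol/L and [AsO₄³⁻] = s.
Ksp = [Ag⁺]^3[AsO₄³⁻] = (3.6×10⁻²)^3s
s = 1.9×10⁻²² / (3.6×10⁻²)^3 = 4.1×10⁻¹⁸
s = 4.1×10⁻¹⁸ mol/L

4.1×10⁻¹⁸ M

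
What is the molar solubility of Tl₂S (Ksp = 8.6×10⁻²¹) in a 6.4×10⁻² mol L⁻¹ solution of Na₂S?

Tl₂S(s) ⇌ 2 Tl⁺(aq) + S²⁻(aq)
S²⁻ is already present at 6.4×10⁻² mol L⁻¹. If s mol/L of Tl₂S dissolves, [Tl⁺] = 2s while [S²⁻] ≈ 6.4×10⁻² mol L⁻¹.
Ksp = [Tl⁺]^2[S²⁻] = (2s)^2(6.4×10⁻²)
(2s)^2 = 8.6×10⁻²¹ / (6.4×10⁻²) = 1.3×10⁻¹⁹
s = 1.8×10⁻¹⁰ mol L⁻¹

1.8×10⁻¹⁰ M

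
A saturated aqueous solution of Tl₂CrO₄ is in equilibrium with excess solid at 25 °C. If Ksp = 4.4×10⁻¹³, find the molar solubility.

4.8×10⁻⁵ M

Tl₂CrO₄(s) ⇌ 2 Tl⁺(aq) + CrO₄²⁻(aq)
If s mol/L of Tl₂CrO₄ dissolves, [Tl⁺] = 2s and [CrO₄²⁻] = s.
Ksp = [Tl⁺]^2[CrO₄²⁻] = (2s)^2 · s = 4s^3
4s^3 = 4.4×10⁻¹³  ⇒  s^3 = 1.1×10⁻¹³
s = (1.1×10⁻¹³)^(1/3) = 4.8×10⁻⁵ M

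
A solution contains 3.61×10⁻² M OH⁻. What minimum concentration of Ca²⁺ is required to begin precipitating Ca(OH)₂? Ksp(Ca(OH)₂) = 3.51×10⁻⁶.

2.69×10⁻³ M

A salt starts to precipitate once the ion product Q reaches its Ksp.
Ca(OH)₂(s) ⇌ Ca²⁺(aq) + 2 OH⁻(aq)
Ksp = [Ca²⁺][OH⁻]^2 = [Ca²⁺](3.61×10⁻²)^2
[Ca²⁺] = 3.51×10⁻⁶ / (3.61×10⁻²)^2 = 2.69×10⁻³
[Ca²⁺] = 2.69×10⁻³ M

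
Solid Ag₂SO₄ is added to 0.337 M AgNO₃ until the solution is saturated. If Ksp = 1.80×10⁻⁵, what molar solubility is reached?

1.58×10⁻⁴ M

Ag₂SO₄(s) ⇌ 2 Ag⁺(aq) + SO₄²⁻(aq)
Let s be the solubility of Ag₂SO₄ here. The common ion gives [Ag⁺] ≈ 0.337 M, and [SO₄²⁻] = s.
Ksp = [Ag⁺]^2[SO₄²⁻] = (0.337)^2s
s = 1.80×10⁻⁵ / (0.337)^2 = 1.58×10⁻⁴
s = 1.58×10⁻⁴ M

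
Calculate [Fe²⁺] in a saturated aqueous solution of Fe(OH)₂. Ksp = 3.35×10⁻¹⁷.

Fe(OH)₂(s) ⇌ Fe²⁺(aq) + 2 OH⁻(aq)
Call the molar solubility s, so that [Fe²⁺] = s and [OH⁻] = 2s.
Ksp = [Fe²⁺][OH⁻]^2 = s · (2s)^2 = 4s^3 = 3.35×10⁻¹⁷
s = 2.03×10⁻⁶ mol L⁻¹
[Fe²⁺] = s = 2.03×10⁻⁶ mol L⁻¹

2.03×10⁻⁶ M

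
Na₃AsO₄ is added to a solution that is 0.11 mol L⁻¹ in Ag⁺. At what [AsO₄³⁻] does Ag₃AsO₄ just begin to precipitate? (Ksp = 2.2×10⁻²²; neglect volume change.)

1.7×10⁻¹⁹ M

Precipitation begins when Q = Ksp.
Ag₃AsO₄(s) ⇌ 3 Ag⁺(aq) + AsO₄³⁻(aq)
Ksp = [Ag⁺]^3[AsO₄³⁻] = [AsO₄³⁻](0.11)^3
[AsO₄³⁻] = 2.2×10⁻²² / (0.11)^3 = 1.7×10⁻¹⁹
[AsO₄³⁻] = 1.7×10⁻¹⁹ mol L⁻¹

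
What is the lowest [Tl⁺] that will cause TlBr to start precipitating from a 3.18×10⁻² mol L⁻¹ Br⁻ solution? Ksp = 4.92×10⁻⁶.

A salt starts to precipitate once the ion product Q reaches its Ksp.
TlBr(s) ⇌ Tl⁺(aq) + Br⁻(aq)
Ksp = [Tl⁺][Br⁻] = [Tl⁺](3.18×10⁻²)
[Tl⁺] = 4.92×10⁻⁶ / (3.18×10⁻²) = 1.55×10⁻⁴
[Tl⁺] = 1.55×10⁻⁴ mol L⁻¹

1.55×10⁻⁴ M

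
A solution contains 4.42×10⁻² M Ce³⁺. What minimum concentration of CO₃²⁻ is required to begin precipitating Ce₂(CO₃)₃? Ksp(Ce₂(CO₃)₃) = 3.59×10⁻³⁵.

2.64×10⁻¹¹ M

Each salt precipitates once Q = Ksp for that salt.
Ce₂(CO₃)₃(s) ⇌ 2 Ce³⁺(aq) + 3 CO₃²⁻(aq)
Ksp = [Ce³⁺]^2[CO₃²⁻]^3 = [CO₃²⁻]^3(4.42×10⁻²)^2
[CO₃²⁻]^3 = 3.59×10⁻³⁵ / (4.42×10⁻²)^2 = 1.84×10⁻³²
[CO₃²⁻] = 2.64×10⁻¹¹ M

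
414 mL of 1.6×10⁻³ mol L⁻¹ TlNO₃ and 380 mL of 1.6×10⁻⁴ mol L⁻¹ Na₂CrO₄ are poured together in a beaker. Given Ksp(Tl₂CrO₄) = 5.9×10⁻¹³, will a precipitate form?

Yes

Total volume after mixing = 414 + 380 = 794 mL.
[Tl⁺] = (1.6×10⁻³)(414)/794 = 8.3×10⁻⁴ mol L⁻¹
[CrO₄²⁻] = (1.6×10⁻⁴)(380)/794 = 7.7×10⁻⁵ mol L⁻¹
Q = [Tl⁺]^2[CrO₄²⁻] = 5.3×10⁻¹¹
Because Q > Ksp (5.3×10⁻¹¹ vs 5.9×10⁻¹³), a precipitate of Tl₂CrO₄ forms.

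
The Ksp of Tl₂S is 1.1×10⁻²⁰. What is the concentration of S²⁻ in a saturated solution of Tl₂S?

Tl₂S(s) ⇌ 2 Tl⁺(aq) + S²⁻(aq)
With molar solubility s: [Tl⁺] = 2s, [S²⁻] = s.
Ksp = [Tl⁺]^2[S²⁻] = (2s)^2 · s = 4s^3 = 1.1×10⁻²⁰
s = 1.4×10⁻⁷ M
[S²⁻] = s = 1.4×10⁻⁷ M

1.4×10⁻⁷ M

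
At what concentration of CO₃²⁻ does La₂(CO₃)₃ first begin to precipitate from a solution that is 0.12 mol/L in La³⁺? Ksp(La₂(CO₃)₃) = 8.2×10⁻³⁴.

The threshold for precipitation is Q = Ksp.
La₂(CO₃)₃(s) ⇌ 2 La³⁺(aq) + 3 CO₃²⁻(aq)
Ksp = [La³⁺]^2[CO₃²⁻]^3 = [CO₃²⁻]^3(0.12)^2
[CO₃²⁻]^3 = 8.2×10⁻³⁴ / (0.12)^2 = 5.7×10⁻³²
[CO₃²⁻] = 3.8×10⁻¹¹ mol/L

3.8×10⁻¹¹ M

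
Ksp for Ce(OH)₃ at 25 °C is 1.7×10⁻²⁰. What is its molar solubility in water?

5.0×10⁻⁶ M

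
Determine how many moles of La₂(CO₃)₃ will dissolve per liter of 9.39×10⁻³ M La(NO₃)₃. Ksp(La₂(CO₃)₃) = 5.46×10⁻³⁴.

6.12×10⁻¹¹ M

La₂(CO₃)₃(s) ⇌ 2 La³⁺(aq) + 3 CO₃²⁻(aq)
La³⁺ is already present at 9.39×10⁻³ M. If s mol/L of La₂(CO₃)₃ dissolves, [CO₃²⁻] = 3s while [La³⁺] ≈ 9.39×10⁻³ M.
Ksp = [La³⁺]^2[CO₃²⁻]^3 = (9.39×10⁻³)^2(3s)^3
(3s)^3 = 5.46×10⁻³⁴ / (9.39×10⁻³)^2 = 6.19×10⁻³⁰
s = 6.12×10⁻¹¹ M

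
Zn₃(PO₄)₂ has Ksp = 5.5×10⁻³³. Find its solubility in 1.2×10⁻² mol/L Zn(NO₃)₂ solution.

Zn₃(PO₄)₂(s) ⇌ 3 Zn²⁺(aq) + 2 PO₄³⁻(aq)
The solution already contains Zn²⁺ at 1.2×10⁻² mol/L. Let s be the molar solubility of Zn₃(PO₄)₂.
[Zn²⁺] ≈ 1.2×10⁻² mol/L (common ion dominates); [PO₄³⁻] = 2s.
Ksp = [Zn²⁺]^3[PO₄³⁻]^2 = (1.2×10⁻²)^3(2s)^2
(2s)^2 = 5.5×10⁻³³ / (1.2×10⁻²)^3 = 3.2×10⁻²⁷
s = 2.8×10⁻¹⁴ mol/L

2.8×10⁻¹⁴ M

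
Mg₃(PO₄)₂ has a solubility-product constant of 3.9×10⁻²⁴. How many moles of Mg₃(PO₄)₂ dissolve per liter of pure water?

Mg₃(PO₄)₂(s) ⇌ 3 Mg²⁺(aq) + 2 PO₄³⁻(aq)
Let s be the molar solubility. Then [Mg²⁺] = 3s and [PO₄³⁻] = 2s.
Ksp = [Mg²⁺]^3[PO₄³⁻]^2 = (3s)^3 · (2s)^2 = 108s^5
108s^5 = 3.9×10⁻²⁴  ⇒  s^5 = 3.6×10⁻²⁶
s = 8.2×10⁻⁶ mol L⁻¹

8.2×10⁻⁶ M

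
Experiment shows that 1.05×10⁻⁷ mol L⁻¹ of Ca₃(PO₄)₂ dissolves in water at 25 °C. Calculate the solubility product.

Ca₃(PO₄)₂(s) ⇌ 3 Ca²⁺(aq) + 2 PO₄³⁻(aq)
If s mol/L of Ca₃(PO₄)₂ dissolves, [Ca²⁺] = 3s and [PO₄³⁻] = 2s.
Ksp = [Ca²⁺]^3[PO₄³⁻]^2 = (3s)^3 · (2s)^2 = 108s^5
Ksp = 108 × (1.05×10⁻⁷)^5 = 1.38×10⁻³³

Ksp = 1.38×10⁻³³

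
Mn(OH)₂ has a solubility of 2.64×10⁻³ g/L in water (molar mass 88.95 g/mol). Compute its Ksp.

s = (2.64×10⁻³ g L⁻¹)/(88.95 g mol⁻¹) = 2.9680×10⁻⁵ M
Mn(OH)₂(s) ⇌ Mn²⁺(aq) + 2 OH⁻(aq)
With molar solubility s: [Mn²⁺] = s, [OH⁻] = 2s.
Ksp = [Mn²⁺][OH⁻]^2 = s · (2s)^2 = 4s^3
Ksp = 4 × (2.9680×10⁻⁵)^3 = 1.05×10⁻¹³

Ksp = 1.05×10⁻¹³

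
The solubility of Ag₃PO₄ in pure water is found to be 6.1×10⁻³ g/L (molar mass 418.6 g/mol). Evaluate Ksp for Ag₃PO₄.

Ksp = 1.2×10⁻¹⁸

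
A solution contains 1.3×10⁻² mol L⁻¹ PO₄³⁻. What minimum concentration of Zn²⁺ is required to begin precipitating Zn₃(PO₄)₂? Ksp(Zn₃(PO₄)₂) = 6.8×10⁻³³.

3.4×10⁻¹⁰ M

The threshold for precipitation is Q = Ksp.
Zn₃(PO₄)₂(s) ⇌ 3 Zn²⁺(aq) + 2 PO₄³⁻(aq)
Ksp = [Zn²⁺]^3[PO₄³⁻]^2 = [Zn²⁺]^3(1.3×10⁻²)^2
[Zn²⁺]^3 = 6.8×10⁻³³ / (1.3×10⁻²)^2 = 4.0×10⁻²⁹
[Zn²⁺] = 3.4×10⁻¹⁰ mol L⁻¹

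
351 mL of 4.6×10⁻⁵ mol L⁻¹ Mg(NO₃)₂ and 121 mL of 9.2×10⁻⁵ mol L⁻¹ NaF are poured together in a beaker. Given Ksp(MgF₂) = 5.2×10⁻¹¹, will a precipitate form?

No

The combined volume is 472 mL.
[Mg²⁺] = (4.6×10⁻⁵)(351)/472 = 3.4×10⁻⁵ mol L⁻¹
[F⁻] = (9.2×10⁻⁵)(121)/472 = 2.4×10⁻⁵ mol L⁻¹
Q = [Mg²⁺][F⁻]^2 = 1.9×10⁻¹⁴
Q < Ksp (1.9×10⁻¹⁴ vs 5.2×10⁻¹¹); the solution remains unsaturated and no precipitate forms.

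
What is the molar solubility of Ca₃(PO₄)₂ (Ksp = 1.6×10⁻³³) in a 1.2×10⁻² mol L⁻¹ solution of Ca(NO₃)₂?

Ca₃(PO₄)₂(s) ⇌ 3 Ca²⁺(aq) + 2 PO₄³⁻(aq)
With Ca²⁺ already at 1.2×10⁻² mol L⁻¹ and s small, take [Ca²⁺] ≈ 1.2×10⁻² mol L⁻¹ and [PO₄³⁻] = 2s.
Ksp = [Ca²⁺]^3[PO₄³⁻]^2 = (1.2×10⁻²)^3(2s)^2
(2s)^2 = 1.6×10⁻³³ / (1.2×10⁻²)^3 = 9.3×10⁻²⁸
s = 1.5×10⁻¹⁴ mol L⁻¹

1.5×10⁻¹⁴ M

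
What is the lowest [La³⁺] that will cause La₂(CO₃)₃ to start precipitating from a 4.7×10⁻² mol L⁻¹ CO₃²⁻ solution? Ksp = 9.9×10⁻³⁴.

3.1×10⁻¹⁵ M

Precipitation of each salt begins when its ion product equals Ksp.
La₂(CO₃)₃(s) ⇌ 2 La³⁺(aq) + 3 CO₃²⁻(aq)
Ksp = [La³⁺]^2[CO₃²⁻]^3 = [La³⁺]^2(4.7×10⁻²)^3
[La³⁺]^2 = 9.9×10⁻³⁴ / (4.7×10⁻²)^3 = 9.5×10⁻³⁰
[La³⁺] = 3.1×10⁻¹⁵ mol L⁻¹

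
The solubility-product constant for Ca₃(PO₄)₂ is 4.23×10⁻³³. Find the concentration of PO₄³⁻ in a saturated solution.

2.63×10⁻⁷ M

Ca₃(PO₄)₂(s) ⇌ 3 Ca²⁺(aq) + 2 PO₄³⁻(aq)
If s mol/L of Ca₃(PO₄)₂ dissolves, [Ca²⁺] = 3s and [PO₄³⁻] = 2s.
Ksp = [Ca²⁺]^3[PO₄³⁻]^2 = (3s)^3 · (2s)^2 = 108s^5 = 4.23×10⁻³³
s = 1.31×10⁻⁷ M
[PO₄³⁻] = 2s = 2.63×10⁻⁷ M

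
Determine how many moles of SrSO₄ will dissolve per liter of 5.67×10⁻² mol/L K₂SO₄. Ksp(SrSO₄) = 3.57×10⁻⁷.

SrSO₄(s) ⇌ Sr²⁺(aq) + SO₄²⁻(aq)
With SO₄²⁻ already at 5.67×10⁻² mol/L and s small, take [SO₄²⁻] ≈ 5.67×10⁻² mol/L and [Sr²⁺] = s.
Ksp = [Sr²⁺][SO₄²⁻] = s(5.67×10⁻²)
s = 3.57×10⁻⁷ / (5.67×10⁻²) = 6.30×10⁻⁶
s = 6.30×10⁻⁶ mol/L

6.30×10⁻⁶ M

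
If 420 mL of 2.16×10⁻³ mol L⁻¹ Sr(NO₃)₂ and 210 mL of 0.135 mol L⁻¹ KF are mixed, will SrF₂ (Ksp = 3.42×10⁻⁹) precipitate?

Yes

The combined volume is 630 mL.
[Sr²⁺] = (2.16×10⁻³)(420)/630 = 1.44×10⁻³ mol L⁻¹
[F⁻] = (0.135)(210)/630 = 4.50×10⁻² mol L⁻¹
Q = [Sr²⁺][F⁻]^2 = 2.92×10⁻⁶
Because Q > Ksp (2.92×10⁻⁶ vs 3.42×10⁻⁹), a precipitate of SrF₂ forms.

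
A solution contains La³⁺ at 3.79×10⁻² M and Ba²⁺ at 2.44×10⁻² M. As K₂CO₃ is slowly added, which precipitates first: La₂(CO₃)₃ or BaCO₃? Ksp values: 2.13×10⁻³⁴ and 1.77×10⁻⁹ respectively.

La₂(CO₃)₃

A salt starts to precipitate once the ion product Q reaches its Ksp.
For La₂(CO₃)₃: [CO₃²⁻] = (Ksp/[La³⁺]^2)^(1/3) = 5.29×10⁻¹¹ M
For BaCO₃: [CO₃²⁻] = (Ksp/[Ba²⁺]) = 7.25×10⁻⁸ M
Since La₂(CO₃)₃ needs less CO₃²⁻ to reach saturation, it precipitates first.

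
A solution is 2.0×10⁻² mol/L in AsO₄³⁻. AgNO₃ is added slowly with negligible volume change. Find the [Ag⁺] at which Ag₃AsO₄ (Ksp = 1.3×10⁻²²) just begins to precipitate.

1.9×10⁻⁷ M

Precipitation of each salt begins when its ion product equals Ksp.
Ag₃AsO₄(s) ⇌ 3 Ag⁺(aq) + AsO₄³⁻(aq)
Ksp = [Ag⁺]^3[AsO₄³⁻] = [Ag⁺]^3(2.0×10⁻²)
[Ag⁺]^3 = 1.3×10⁻²² / (2.0×10⁻²) = 6.5×10⁻²¹
[Ag⁺] = 1.9×10⁻⁷ mol/L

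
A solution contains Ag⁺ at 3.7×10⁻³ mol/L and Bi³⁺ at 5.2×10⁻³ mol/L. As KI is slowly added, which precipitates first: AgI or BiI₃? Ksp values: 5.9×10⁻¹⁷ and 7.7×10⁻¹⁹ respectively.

AgI

Precipitation of each salt begins when its ion product equals Ksp.
For AgI: [I⁻] = (Ksp/[Ag⁺]) = 1.6×10⁻¹⁴ mol/L
For BiI₃: [I⁻] = (Ksp/[Bi³⁺])^(1/3) = 5.3×10⁻⁶ mol/L
AgI requires the lower [I⁻], so it precipitates first.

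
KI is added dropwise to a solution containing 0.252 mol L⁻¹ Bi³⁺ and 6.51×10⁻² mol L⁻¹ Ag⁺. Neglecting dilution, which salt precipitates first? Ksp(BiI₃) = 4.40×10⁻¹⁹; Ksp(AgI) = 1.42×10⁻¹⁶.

AgI

Precipitation of each salt begins when its ion product equals Ksp.
For BiI₃: [I⁻] = (Ksp/[Bi³⁺])^(1/3) = 1.20×10⁻⁶ mol L⁻¹
For AgI: [I⁻] = (Ksp/[Ag⁺]) = 2.18×10⁻¹⁵ mol L⁻¹
AgI requires the lower [I⁻], so it precipitates first.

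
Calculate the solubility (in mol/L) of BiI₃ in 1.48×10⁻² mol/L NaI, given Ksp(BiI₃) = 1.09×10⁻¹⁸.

3.36×10⁻¹³ M

BiI₃(s) ⇌ Bi³⁺(aq) + 3 I⁻(aq)
Let s be the solubility of BiI₃ here. The common ion gives [I⁻] ≈ 1.48×10⁻² mol/L, and [Bi³⁺] = s.
Ksp = [Bi³⁺][I⁻]^3 = s(1.48×10⁻²)^3
s = 1.09×10⁻¹⁸ / (1.48×10⁻²)^3 = 3.36×10⁻¹³
s = 3.36×10⁻¹³ mol/L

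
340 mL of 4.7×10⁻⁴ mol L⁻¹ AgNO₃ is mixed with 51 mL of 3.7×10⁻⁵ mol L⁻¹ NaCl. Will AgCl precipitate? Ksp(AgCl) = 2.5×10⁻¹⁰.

Yes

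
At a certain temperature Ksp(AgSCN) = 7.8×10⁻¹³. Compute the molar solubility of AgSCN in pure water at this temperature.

8.8×10⁻⁷ M

AgSCN(s) ⇌ Ag⁺(aq) + SCN⁻(aq)
Call the molar solubility s, so that [Ag⁺] = s and [SCN⁻] = s.
Ksp = [Ag⁺][SCN⁻] = s · s = s^2
s^2 = 7.8×10⁻¹³
s = (7.8×10⁻¹³)^(1/2) = 8.8×10⁻⁷ mol L⁻¹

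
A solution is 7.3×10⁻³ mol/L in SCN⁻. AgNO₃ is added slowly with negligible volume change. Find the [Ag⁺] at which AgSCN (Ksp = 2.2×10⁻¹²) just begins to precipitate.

Each salt precipitates once Q = Ksp for that salt.
AgSCN(s) ⇌ Ag⁺(aq) + SCN⁻(aq)
Ksp = [Ag⁺][SCN⁻] = [Ag⁺](7.3×10⁻³)
[Ag⁺] = 2.2×10⁻¹² / (7.3×10⁻³) = 3.0×10⁻¹⁰
[Ag⁺] = 3.0×10⁻¹⁰ mol/L

3.0×10⁻¹⁰ M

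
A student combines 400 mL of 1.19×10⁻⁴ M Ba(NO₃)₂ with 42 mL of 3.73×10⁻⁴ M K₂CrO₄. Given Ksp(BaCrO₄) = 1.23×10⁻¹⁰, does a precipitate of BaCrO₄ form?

Yes

The combined volume is 442 mL.
[Ba²⁺] = (1.19×10⁻⁴)(400)/442 = 1.08×10⁻⁴ M
[CrO₄²⁻] = (3.73×10⁻⁴)(42)/442 = 3.54×10⁻⁵ M
Q = [Ba²⁺][CrO₄²⁻] = 3.82×10⁻⁹
Q = 3.82×10⁻⁹ > Ksp = 1.23×10⁻¹⁰, so the solution is supersaturated and BaCrO₄ precipitates.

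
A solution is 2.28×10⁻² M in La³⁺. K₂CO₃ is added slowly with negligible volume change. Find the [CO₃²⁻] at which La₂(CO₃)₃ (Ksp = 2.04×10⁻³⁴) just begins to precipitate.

7.32×10⁻¹¹ M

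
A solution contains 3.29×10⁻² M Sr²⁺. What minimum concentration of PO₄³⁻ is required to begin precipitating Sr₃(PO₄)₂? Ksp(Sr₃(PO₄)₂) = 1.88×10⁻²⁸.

2.30×10⁻¹² M

The threshold for precipitation is Q = Ksp.
Sr₃(PO₄)₂(s) ⇌ 3 Sr²⁺(aq) + 2 PO₄³⁻(aq)
Ksp = [Sr²⁺]^3[PO₄³⁻]^2 = [PO₄³⁻]^2(3.29×10⁻²)^3
[PO₄³⁻]^2 = 1.88×10⁻²⁸ / (3.29×10⁻²)^3 = 5.28×10⁻²⁴
[PO₄³⁻] = 2.30×10⁻¹² M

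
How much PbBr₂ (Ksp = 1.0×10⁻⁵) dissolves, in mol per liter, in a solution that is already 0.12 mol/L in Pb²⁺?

4.6×10⁻³ M

PbBr₂(s) ⇌ Pb²⁺(aq) + 2 Br⁻(aq)
Pb²⁺ is already present at 0.12 mol/L. If s mol/L of PbBr₂ dissolves, [Br⁻] = 2s while [Pb²⁺] ≈ 0.12 mol/L.
Ksp = [Pb²⁺][Br⁻]^2 = (0.12)(2s)^2
(2s)^2 = 1.0×10⁻⁵ / (0.12) = 8.3×10⁻⁵
s = 4.6×10⁻³ mol/L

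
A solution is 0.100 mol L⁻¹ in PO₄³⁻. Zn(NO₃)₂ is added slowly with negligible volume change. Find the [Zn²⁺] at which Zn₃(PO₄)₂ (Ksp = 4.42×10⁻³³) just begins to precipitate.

7.62×10⁻¹¹ M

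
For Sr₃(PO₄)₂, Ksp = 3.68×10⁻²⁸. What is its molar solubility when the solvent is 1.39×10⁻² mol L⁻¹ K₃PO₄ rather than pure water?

Sr₃(PO₄)₂(s) ⇌ 3 Sr²⁺(aq) + 2 PO₄³⁻(aq)
With PO₄³⁻ already at 1.39×10⁻² mol L⁻¹ and s small, take [PO₄³⁻] ≈ 1.39×10⁻² mol L⁻¹ and [Sr²⁺] = 3s.
Ksp = [Sr²⁺]^3[PO₄³⁻]^2 = (3s)^3(1.39×10⁻²)^2
(3s)^3 = 3.68×10⁻²⁸ / (1.39×10⁻²)^2 = 1.90×10⁻²⁴
s = 4.13×10⁻⁹ mol L⁻¹

4.13×10⁻⁹ M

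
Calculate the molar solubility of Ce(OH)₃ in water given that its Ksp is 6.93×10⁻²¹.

Ce(OH)₃(s) ⇌ Ce³⁺(aq) + 3 OH⁻(aq)
For each mole of Ce(OH)₃ that dissolves per liter, [Ce³⁺] = s and [OH⁻] = 3s; let s denote this solubility.
Ksp = [Ce³⁺][OH⁻]^3 = s · (3s)^3 = 27s^4
27s^4 = 6.93×10⁻²¹  ⇒  s^4 = 2.57×10⁻²²
s = (2.57×10⁻²²)^(1/4) = 4.00×10⁻⁶ mol/L

4.00×10⁻⁶ M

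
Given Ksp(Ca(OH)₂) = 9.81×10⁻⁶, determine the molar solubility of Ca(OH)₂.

Ca(OH)₂(s) ⇌ Ca²⁺(aq) + 2 OH⁻(aq)
Let s be the molar solubility. Then [Ca²⁺] = s and [OH⁻] = 2s.
Ksp = [Ca²⁺][OH⁻]^2 = s · (2s)^2 = 4s^3
4s^3 = 9.81×10⁻⁶  ⇒  s^3 = 2.45×10⁻⁶
s = (2.45×10⁻⁶)^(1/3) = 1.35×10⁻² M

1.35×10⁻² M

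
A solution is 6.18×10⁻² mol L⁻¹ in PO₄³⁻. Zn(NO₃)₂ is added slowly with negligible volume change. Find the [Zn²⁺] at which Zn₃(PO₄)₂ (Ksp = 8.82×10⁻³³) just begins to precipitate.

1.32×10⁻¹⁰ M

Precipitation of each salt begins when its ion product equals Ksp.
Zn₃(PO₄)₂(s) ⇌ 3 Zn²⁺(aq) + 2 PO₄³⁻(aq)
Ksp = [Zn²⁺]^3[PO₄³⁻]^2 = [Zn²⁺]^3(6.18×10⁻²)^2
[Zn²⁺]^3 = 8.82×10⁻³³ / (6.18×10⁻²)^2 = 2.31×10⁻³⁰
[Zn²⁺] = 1.32×10⁻¹⁰ mol L⁻¹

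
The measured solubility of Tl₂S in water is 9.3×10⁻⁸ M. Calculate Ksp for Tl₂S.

Tl₂S(s) ⇌ 2 Tl⁺(aq) + S²⁻(aq)
Call the molar solubility s, so that [Tl⁺] = 2s and [S²⁻] = s.
Ksp = [Tl⁺]^2[S²⁻] = (2s)^2 · s = 4s^3
Ksp = 4 × (9.3×10⁻⁸)^3 = 3.2×10⁻²¹

Ksp = 3.2×10⁻²¹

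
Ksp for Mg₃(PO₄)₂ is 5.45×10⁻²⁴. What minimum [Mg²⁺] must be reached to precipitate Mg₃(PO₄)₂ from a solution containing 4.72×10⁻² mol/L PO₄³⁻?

1.35×10⁻⁷ M

A salt starts to precipitate once the ion product Q reaches its Ksp.
Mg₃(PO₄)₂(s) ⇌ 3 Mg²⁺(aq) + 2 PO₄³⁻(aq)
Ksp = [Mg²⁺]^3[PO₄³⁻]^2 = [Mg²⁺]^3(4.72×10⁻²)^2
[Mg²⁺]^3 = 5.45×10⁻²⁴ / (4.72×10⁻²)^2 = 2.45×10⁻²¹
[Mg²⁺] = 1.35×10⁻⁷ mol/L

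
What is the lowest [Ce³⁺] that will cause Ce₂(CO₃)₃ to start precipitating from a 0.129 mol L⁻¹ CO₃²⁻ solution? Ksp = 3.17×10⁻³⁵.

The threshold for precipitation is Q = Ksp.
Ce₂(CO₃)₃(s) ⇌ 2 Ce³⁺(aq) + 3 CO₃²⁻(aq)
Ksp = [Ce³⁺]^2[CO₃²⁻]^3 = [Ce³⁺]^2(0.129)^3
[Ce³⁺]^2 = 3.17×10⁻³⁵ / (0.129)^3 = 1.48×10⁻³²
[Ce³⁺] = 1.22×10⁻¹⁶ mol L⁻¹

1.22×10⁻¹⁶ M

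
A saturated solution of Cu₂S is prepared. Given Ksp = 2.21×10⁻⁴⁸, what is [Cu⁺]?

Cu₂S(s) ⇌ 2 Cu⁺(aq) + S²⁻(aq)
Call the molar solubility s, so that [Cu⁺] = 2s and [S²⁻] = s.
Ksp = [Cu⁺]^2[S²⁻] = (2s)^2 · s = 4s^3 = 2.21×10⁻⁴⁸
s = 8.21×10⁻¹⁷ mol L⁻¹
[Cu⁺] = 2s = 1.64×10⁻¹⁶ mol L⁻¹

1.64×10⁻¹⁶ M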